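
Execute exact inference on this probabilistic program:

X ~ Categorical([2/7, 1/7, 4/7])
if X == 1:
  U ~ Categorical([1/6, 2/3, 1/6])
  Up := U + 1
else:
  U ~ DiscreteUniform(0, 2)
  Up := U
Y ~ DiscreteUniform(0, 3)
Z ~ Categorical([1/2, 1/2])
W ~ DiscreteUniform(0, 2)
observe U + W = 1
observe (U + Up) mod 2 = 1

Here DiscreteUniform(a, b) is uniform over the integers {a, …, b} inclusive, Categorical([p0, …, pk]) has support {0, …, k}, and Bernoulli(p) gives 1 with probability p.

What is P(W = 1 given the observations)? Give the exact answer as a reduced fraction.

Enumerate traces; 16 have nonzero weight after conditioning:
  (X=1, U=0, Y=0, Z=0, W=1) weight 1/1008
  (X=1, U=0, Y=0, Z=1, W=1) weight 1/1008
  (X=1, U=0, Y=1, Z=0, W=1) weight 1/1008
  (X=1, U=0, Y=1, Z=1, W=1) weight 1/1008
  (X=1, U=0, Y=2, Z=0, W=1) weight 1/1008
  (X=1, U=0, Y=2, Z=1, W=1) weight 1/1008
  (X=1, U=0, Y=3, Z=0, W=1) weight 1/1008
  (X=1, U=0, Y=3, Z=1, W=1) weight 1/1008
  (X=1, U=1, Y=0, Z=0, W=0) weight 1/252
  … 7 more
Group by W:
  weight(W=0) = 2/63
  weight(W=1) = 1/126
Total weight = 2/63 + 1/126 = 5/126
P(W=0 | obs) = 2/63 / 5/126 = 4/5
P(W=1 | obs) = 1/126 / 5/126 = 1/5

P(W = 1 | obs) = 1/5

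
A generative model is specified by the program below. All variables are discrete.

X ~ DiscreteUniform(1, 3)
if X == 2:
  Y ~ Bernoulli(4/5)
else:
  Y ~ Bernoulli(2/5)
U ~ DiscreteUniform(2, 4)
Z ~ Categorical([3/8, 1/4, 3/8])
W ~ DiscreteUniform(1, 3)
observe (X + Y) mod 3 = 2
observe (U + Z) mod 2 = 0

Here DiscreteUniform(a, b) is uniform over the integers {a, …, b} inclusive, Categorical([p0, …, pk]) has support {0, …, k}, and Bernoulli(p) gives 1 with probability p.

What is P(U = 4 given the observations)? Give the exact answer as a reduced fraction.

Enumerate traces; 30 have nonzero weight after conditioning:
  (X=1, Y=1, U=2, Z=0, W=1) weight 1/180
  (X=1, Y=1, U=2, Z=0, W=2) weight 1/180
  (X=1, Y=1, U=2, Z=0, W=3) weight 1/180
  (X=1, Y=1, U=2, Z=2, W=1) weight 1/180
  (X=1, Y=1, U=2, Z=2, W=2) weight 1/180
  (X=1, Y=1, U=2, Z=2, W=3) weight 1/180
  (X=1, Y=1, U=3, Z=1, W=1) weight 1/270
  (X=1, Y=1, U=3, Z=1, W=2) weight 1/270
  (X=1, Y=1, U=4, Z=0, W=1) weight 1/180
  … 21 more
Group by U:
  weight(U=2) = 1/20
  weight(U=3) = 1/60
  weight(U=4) = 1/20
Total weight = 1/20 + 1/60 + 1/20 = 7/60
P(U=2 | obs) = 1/20 / 7/60 = 3/7
P(U=3 | obs) = 1/60 / 7/60 = 1/7
P(U=4 | obs) = 1/20 / 7/60 = 3/7

P(U = 4 | obs) = 3/7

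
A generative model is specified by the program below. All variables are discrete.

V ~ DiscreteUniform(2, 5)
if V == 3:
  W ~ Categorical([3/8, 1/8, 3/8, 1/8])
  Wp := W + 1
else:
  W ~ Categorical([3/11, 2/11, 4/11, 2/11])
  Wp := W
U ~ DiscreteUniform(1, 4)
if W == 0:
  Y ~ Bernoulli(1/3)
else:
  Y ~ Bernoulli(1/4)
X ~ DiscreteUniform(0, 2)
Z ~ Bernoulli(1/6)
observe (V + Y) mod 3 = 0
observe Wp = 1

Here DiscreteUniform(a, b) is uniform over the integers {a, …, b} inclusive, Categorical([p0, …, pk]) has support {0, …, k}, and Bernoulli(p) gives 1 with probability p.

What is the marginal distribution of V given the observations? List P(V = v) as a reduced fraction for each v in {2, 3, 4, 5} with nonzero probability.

Enumerate traces; 72 have nonzero weight after conditioning:
  (V=2, W=1, U=1, Y=1, X=0, Z=0) weight 5/6336
  (V=2, W=1, U=1, Y=1, X=0, Z=1) weight 1/6336
  (V=2, W=1, U=1, Y=1, X=1, Z=0) weight 5/6336
  (V=2, W=1, U=1, Y=1, X=1, Z=1) weight 1/6336
  (V=2, W=1, U=1, Y=1, X=2, Z=0) weight 5/6336
  (V=2, W=1, U=1, Y=1, X=2, Z=1) weight 1/6336
  (V=2, W=1, U=2, Y=1, X=0, Z=0) weight 5/6336
  (V=2, W=1, U=2, Y=1, X=0, Z=1) weight 1/6336
  (V=3, W=0, U=1, Y=0, X=0, Z=0) weight 5/1152
  (V=5, W=1, U=1, Y=1, X=0, Z=0) weight 5/6336
  … 62 more
Group by V:
  weight(V=2) = 1/88
  weight(V=3) = 1/16
  weight(V=5) = 1/88
Total weight = 1/88 + 1/16 + 1/88 = 15/176
P(V=2 | obs) = 1/88 / 15/176 = 2/15
P(V=3 | obs) = 1/16 / 15/176 = 11/15
P(V=5 | obs) = 1/88 / 15/176 = 2/15

P(V=2) = 2/15, P(V=3) = 11/15, P(V=5) = 2/15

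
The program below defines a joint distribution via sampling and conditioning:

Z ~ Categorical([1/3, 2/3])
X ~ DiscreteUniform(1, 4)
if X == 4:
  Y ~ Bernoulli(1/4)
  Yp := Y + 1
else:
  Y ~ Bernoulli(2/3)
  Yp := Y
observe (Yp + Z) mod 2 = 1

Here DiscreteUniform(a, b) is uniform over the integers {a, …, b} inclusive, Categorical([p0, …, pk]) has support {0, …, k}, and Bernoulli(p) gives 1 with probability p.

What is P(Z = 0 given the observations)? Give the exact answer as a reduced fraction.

Enumerate traces; 8 have nonzero weight after conditioning:
  (Z=0, X=1, Y=1) weight 1/18
  (Z=0, X=2, Y=1) weight 1/18
  (Z=0, X=3, Y=1) weight 1/18
  (Z=0, X=4, Y=0) weight 1/16
  (Z=1, X=1, Y=0) weight 1/18
  (Z=1, X=2, Y=0) weight 1/18
  (Z=1, X=3, Y=0) weight 1/18
  (Z=1, X=4, Y=1) weight 1/24
Group by Z:
  weight(Z=0) = 11/48
  weight(Z=1) = 5/24
Total weight = 11/48 + 5/24 = 7/16
P(Z=0 | obs) = 11/48 / 7/16 = 11/21
P(Z=1 | obs) = 5/24 / 7/16 = 10/21

P(Z = 0 | obs) = 11/21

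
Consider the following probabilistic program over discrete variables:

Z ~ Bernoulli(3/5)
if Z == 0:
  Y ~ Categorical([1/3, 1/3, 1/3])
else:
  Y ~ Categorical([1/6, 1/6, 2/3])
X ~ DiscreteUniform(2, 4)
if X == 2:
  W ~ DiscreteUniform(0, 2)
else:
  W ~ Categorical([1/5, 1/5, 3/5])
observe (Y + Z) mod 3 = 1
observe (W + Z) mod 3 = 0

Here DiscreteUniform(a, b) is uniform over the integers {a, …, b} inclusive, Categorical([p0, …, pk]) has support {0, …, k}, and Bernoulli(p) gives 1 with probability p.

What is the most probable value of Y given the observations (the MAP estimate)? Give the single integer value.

Enumerate traces; 6 have nonzero weight after conditioning:
  (Z=0, Y=1, X=2, W=0) weight 2/135
  (Z=0, Y=1, X=3, W=0) weight 2/225
  (Z=0, Y=1, X=4, W=0) weight 2/225
  (Z=1, Y=0, X=2, W=2) weight 1/90
  (Z=1, Y=0, X=3, W=2) weight 1/50
  (Z=1, Y=0, X=4, W=2) weight 1/50
Group by Y:
  weight(Y=0) = 23/450
  weight(Y=1) = 22/675
Total weight = 23/450 + 22/675 = 113/1350
P(Y=0 | obs) = 23/450 / 113/1350 = 69/113
P(Y=1 | obs) = 22/675 / 113/1350 = 44/113
argmax = 0

argmax_v P(Y = v | obs) = 0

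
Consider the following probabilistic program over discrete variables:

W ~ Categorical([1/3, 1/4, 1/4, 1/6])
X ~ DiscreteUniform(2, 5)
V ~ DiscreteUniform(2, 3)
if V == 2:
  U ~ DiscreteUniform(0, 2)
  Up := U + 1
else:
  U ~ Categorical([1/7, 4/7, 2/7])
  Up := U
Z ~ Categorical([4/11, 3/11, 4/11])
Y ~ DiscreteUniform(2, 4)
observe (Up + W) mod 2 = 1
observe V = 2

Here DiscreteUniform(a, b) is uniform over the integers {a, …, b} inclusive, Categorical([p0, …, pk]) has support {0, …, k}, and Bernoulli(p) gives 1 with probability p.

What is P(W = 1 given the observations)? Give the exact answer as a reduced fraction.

P(W = 1 | obs) = 3/19

Enumerate traces; 216 have nonzero weight after conditioning:
  (W=0, X=2, V=2, U=0, Z=0, Y=2) weight 1/594
  (W=0, X=2, V=2, U=0, Z=0, Y=3) weight 1/594
  (W=0, X=2, V=2, U=0, Z=0, Y=4) weight 1/594
  (W=0, X=2, V=2, U=0, Z=1, Y=2) weight 1/792
  (W=0, X=2, V=2, U=0, Z=1, Y=3) weight 1/792
  (W=0, X=2, V=2, U=0, Z=1, Y=4) weight 1/792
  (W=0, X=2, V=2, U=0, Z=2, Y=2) weight 1/594
  (W=0, X=2, V=2, U=0, Z=2, Y=3) weight 1/594
  (W=1, X=2, V=2, U=1, Z=0, Y=2) weight 1/792
  (W=2, X=2, V=2, U=0, Z=0, Y=2) weight 1/792
  … 206 more
Group by W:
  weight(W=0) = 1/9
  weight(W=1) = 1/24
  weight(W=2) = 1/12
  weight(W=3) = 1/36
Total weight = 1/9 + 1/24 + 1/12 + 1/36 = 19/72
P(W=0 | obs) = 1/9 / 19/72 = 8/19
P(W=1 | obs) = 1/24 / 19/72 = 3/19
P(W=2 | obs) = 1/12 / 19/72 = 6/19
P(W=3 | obs) = 1/36 / 19/72 = 2/19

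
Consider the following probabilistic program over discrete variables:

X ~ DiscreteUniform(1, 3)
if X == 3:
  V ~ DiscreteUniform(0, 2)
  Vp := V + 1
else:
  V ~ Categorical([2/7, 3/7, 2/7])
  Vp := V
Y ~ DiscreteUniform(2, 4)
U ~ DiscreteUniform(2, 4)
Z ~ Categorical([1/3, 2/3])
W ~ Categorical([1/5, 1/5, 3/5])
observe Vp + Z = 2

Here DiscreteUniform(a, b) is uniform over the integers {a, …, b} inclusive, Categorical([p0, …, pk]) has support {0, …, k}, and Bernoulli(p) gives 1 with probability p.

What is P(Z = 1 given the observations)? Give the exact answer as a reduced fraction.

P(Z = 1 | obs) = 50/69

Enumerate traces; 162 have nonzero weight after conditioning:
  (X=1, V=1, Y=2, U=2, Z=1, W=0) weight 2/945
  (X=1, V=1, Y=2, U=2, Z=1, W=1) weight 2/945
  (X=1, V=1, Y=2, U=2, Z=1, W=2) weight 2/315
  (X=1, V=1, Y=2, U=3, Z=1, W=0) weight 2/945
  (X=1, V=1, Y=2, U=3, Z=1, W=1) weight 2/945
  (X=1, V=1, Y=2, U=3, Z=1, W=2) weight 2/315
  (X=1, V=1, Y=2, U=4, Z=1, W=0) weight 2/945
  (X=1, V=1, Y=2, U=4, Z=1, W=1) weight 2/945
  (X=1, V=2, Y=2, U=2, Z=0, W=0) weight 2/2835
  … 153 more
Group by Z:
  weight(Z=0) = 19/189
  weight(Z=1) = 50/189
Total weight = 19/189 + 50/189 = 23/63
P(Z=0 | obs) = 19/189 / 23/63 = 19/69
P(Z=1 | obs) = 50/189 / 23/63 = 50/69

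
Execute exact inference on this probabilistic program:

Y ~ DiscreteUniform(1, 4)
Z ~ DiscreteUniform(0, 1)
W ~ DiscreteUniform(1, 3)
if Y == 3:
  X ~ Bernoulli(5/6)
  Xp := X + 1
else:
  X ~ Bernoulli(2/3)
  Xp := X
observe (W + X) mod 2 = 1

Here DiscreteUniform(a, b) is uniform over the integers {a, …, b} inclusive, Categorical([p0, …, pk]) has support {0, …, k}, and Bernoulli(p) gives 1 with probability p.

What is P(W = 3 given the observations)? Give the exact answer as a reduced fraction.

P(W = 3 | obs) = 7/31

Enumerate traces; 24 have nonzero weight after conditioning:
  (Y=1, Z=0, W=1, X=0) weight 1/72
  (Y=1, Z=0, W=2, X=1) weight 1/36
  (Y=1, Z=0, W=3, X=0) weight 1/72
  (Y=1, Z=1, W=1, X=0) weight 1/72
  (Y=1, Z=1, W=2, X=1) weight 1/36
  (Y=1, Z=1, W=3, X=0) weight 1/72
  (Y=2, Z=0, W=1, X=0) weight 1/72
  (Y=2, Z=0, W=2, X=1) weight 1/36
  … 16 more
Group by W:
  weight(W=1) = 7/72
  weight(W=2) = 17/72
  weight(W=3) = 7/72
Total weight = 7/72 + 17/72 + 7/72 = 31/72
P(W=1 | obs) = 7/72 / 31/72 = 7/31
P(W=2 | obs) = 17/72 / 31/72 = 17/31
P(W=3 | obs) = 7/72 / 31/72 = 7/31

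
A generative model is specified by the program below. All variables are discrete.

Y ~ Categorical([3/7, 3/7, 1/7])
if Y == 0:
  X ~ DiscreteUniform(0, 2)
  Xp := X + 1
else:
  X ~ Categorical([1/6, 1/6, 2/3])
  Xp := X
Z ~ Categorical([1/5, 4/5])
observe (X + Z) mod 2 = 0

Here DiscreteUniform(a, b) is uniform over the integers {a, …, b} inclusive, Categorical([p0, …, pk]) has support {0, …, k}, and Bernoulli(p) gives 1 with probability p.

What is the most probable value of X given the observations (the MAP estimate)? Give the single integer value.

argmax_v P(X = v | obs) = 1

Enumerate traces; 9 have nonzero weight after conditioning:
  (Y=0, X=0, Z=0) weight 1/35
  (Y=0, X=1, Z=1) weight 4/35
  (Y=0, X=2, Z=0) weight 1/35
  (Y=1, X=0, Z=0) weight 1/70
  (Y=1, X=1, Z=1) weight 2/35
  (Y=1, X=2, Z=0) weight 2/35
  (Y=2, X=0, Z=0) weight 1/210
  (Y=2, X=1, Z=1) weight 2/105
  … 1 more
Group by X:
  weight(X=0) = 1/21
  weight(X=1) = 4/21
  weight(X=2) = 11/105
Total weight = 1/21 + 4/21 + 11/105 = 12/35
P(X=0 | obs) = 1/21 / 12/35 = 5/36
P(X=1 | obs) = 4/21 / 12/35 = 5/9
P(X=2 | obs) = 11/105 / 12/35 = 11/36
argmax = 1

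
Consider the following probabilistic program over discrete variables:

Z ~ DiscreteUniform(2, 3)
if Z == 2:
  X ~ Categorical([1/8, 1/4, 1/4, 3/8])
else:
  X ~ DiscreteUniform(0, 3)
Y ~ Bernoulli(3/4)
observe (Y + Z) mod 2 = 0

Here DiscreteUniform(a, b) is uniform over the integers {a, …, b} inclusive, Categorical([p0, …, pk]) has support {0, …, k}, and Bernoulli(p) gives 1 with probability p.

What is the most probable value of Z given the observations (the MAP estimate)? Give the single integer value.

argmax_v P(Z = v | obs) = 3

Enumerate traces; 8 have nonzero weight after conditioning:
  (Z=2, X=0, Y=0) weight 1/64
  (Z=2, X=1, Y=0) weight 1/32
  (Z=2, X=2, Y=0) weight 1/32
  (Z=2, X=3, Y=0) weight 3/64
  (Z=3, X=0, Y=1) weight 3/32
  (Z=3, X=1, Y=1) weight 3/32
  (Z=3, X=2, Y=1) weight 3/32
  (Z=3, X=3, Y=1) weight 3/32
Group by Z:
  weight(Z=2) = 1/8
  weight(Z=3) = 3/8
Total weight = 1/8 + 3/8 = 1/2
P(Z=2 | obs) = 1/8 / 1/2 = 1/4
P(Z=3 | obs) = 3/8 / 1/2 = 3/4
argmax = 3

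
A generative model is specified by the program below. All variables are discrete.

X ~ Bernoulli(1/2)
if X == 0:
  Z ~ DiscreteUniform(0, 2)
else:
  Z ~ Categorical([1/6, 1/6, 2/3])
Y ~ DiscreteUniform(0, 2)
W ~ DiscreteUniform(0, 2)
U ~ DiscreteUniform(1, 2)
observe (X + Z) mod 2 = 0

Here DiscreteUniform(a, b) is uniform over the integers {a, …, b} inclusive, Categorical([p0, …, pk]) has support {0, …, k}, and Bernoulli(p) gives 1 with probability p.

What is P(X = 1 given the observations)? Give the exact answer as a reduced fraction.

Enumerate traces; 54 have nonzero weight after conditioning:
  (X=0, Z=0, Y=0, W=0, U=1) weight 1/108
  (X=0, Z=0, Y=0, W=0, U=2) weight 1/108
  (X=0, Z=0, Y=0, W=1, U=1) weight 1/108
  (X=0, Z=0, Y=0, W=1, U=2) weight 1/108
  (X=0, Z=0, Y=0, W=2, U=1) weight 1/108
  (X=0, Z=0, Y=0, W=2, U=2) weight 1/108
  (X=0, Z=0, Y=1, W=0, U=1) weight 1/108
  (X=0, Z=0, Y=1, W=0, U=2) weight 1/108
  (X=1, Z=1, Y=0, W=0, U=1) weight 1/216
  … 45 more
Group by X:
  weight(X=0) = 1/3
  weight(X=1) = 1/12
Total weight = 1/3 + 1/12 = 5/12
P(X=0 | obs) = 1/3 / 5/12 = 4/5
P(X=1 | obs) = 1/12 / 5/12 = 1/5

P(X = 1 | obs) = 1/5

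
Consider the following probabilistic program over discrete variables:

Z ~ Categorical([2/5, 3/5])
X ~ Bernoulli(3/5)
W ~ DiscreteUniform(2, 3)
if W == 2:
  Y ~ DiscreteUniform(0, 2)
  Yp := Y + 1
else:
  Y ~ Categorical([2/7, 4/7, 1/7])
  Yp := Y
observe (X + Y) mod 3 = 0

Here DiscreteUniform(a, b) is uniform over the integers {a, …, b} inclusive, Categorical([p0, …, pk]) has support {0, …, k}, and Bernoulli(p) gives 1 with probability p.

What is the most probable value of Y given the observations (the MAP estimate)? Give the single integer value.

Enumerate traces; 8 have nonzero weight after conditioning:
  (Z=0, X=0, W=2, Y=0) weight 2/75
  (Z=0, X=0, W=3, Y=0) weight 4/175
  (Z=0, X=1, W=2, Y=2) weight 1/25
  (Z=0, X=1, W=3, Y=2) weight 3/175
  (Z=1, X=0, W=2, Y=0) weight 1/25
  (Z=1, X=0, W=3, Y=0) weight 6/175
  (Z=1, X=1, W=2, Y=2) weight 3/50
  (Z=1, X=1, W=3, Y=2) weight 9/350
Group by Y:
  weight(Y=0) = 13/105
  weight(Y=2) = 1/7
Total weight = 13/105 + 1/7 = 4/15
P(Y=0 | obs) = 13/105 / 4/15 = 13/28
P(Y=2 | obs) = 1/7 / 4/15 = 15/28
argmax = 2

argmax_v P(Y = v | obs) = 2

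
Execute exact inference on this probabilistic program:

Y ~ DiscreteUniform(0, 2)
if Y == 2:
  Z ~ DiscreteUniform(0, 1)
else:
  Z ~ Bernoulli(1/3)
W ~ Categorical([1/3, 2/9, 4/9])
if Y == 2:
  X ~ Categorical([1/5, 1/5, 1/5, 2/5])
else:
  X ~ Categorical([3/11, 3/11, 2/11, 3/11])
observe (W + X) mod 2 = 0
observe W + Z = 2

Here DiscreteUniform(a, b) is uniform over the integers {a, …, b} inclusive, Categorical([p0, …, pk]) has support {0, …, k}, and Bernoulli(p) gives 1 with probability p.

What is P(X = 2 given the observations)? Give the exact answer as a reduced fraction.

Enumerate traces; 12 have nonzero weight after conditioning:
  (Y=0, Z=0, W=2, X=0) weight 8/297
  (Y=0, Z=0, W=2, X=2) weight 16/891
  (Y=0, Z=1, W=1, X=1) weight 2/297
  (Y=0, Z=1, W=1, X=3) weight 2/297
  (Y=1, Z=0, W=2, X=0) weight 8/297
  (Y=1, Z=0, W=2, X=2) weight 16/891
  (Y=1, Z=1, W=1, X=1) weight 2/297
  (Y=1, Z=1, W=1, X=3) weight 2/297
  … 4 more
Group by X:
  weight(X=0) = 34/495
  weight(X=1) = 31/1485
  weight(X=2) = 226/4455
  weight(X=3) = 14/495
Total weight = 34/495 + 31/1485 + 226/4455 + 14/495 = 751/4455
P(X=0 | obs) = 34/495 / 751/4455 = 306/751
P(X=1 | obs) = 31/1485 / 751/4455 = 93/751
P(X=2 | obs) = 226/4455 / 751/4455 = 226/751
P(X=3 | obs) = 14/495 / 751/4455 = 126/751

P(X = 2 | obs) = 226/751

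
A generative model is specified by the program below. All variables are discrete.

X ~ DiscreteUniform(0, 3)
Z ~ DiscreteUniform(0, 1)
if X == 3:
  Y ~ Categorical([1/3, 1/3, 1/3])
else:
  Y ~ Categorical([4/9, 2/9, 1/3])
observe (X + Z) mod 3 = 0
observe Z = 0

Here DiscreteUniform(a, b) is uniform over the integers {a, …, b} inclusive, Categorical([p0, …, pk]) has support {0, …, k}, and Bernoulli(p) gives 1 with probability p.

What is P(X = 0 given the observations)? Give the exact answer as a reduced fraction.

Enumerate traces; 6 have nonzero weight after conditioning:
  (X=0, Z=0, Y=0) weight 1/18
  (X=0, Z=0, Y=1) weight 1/36
  (X=0, Z=0, Y=2) weight 1/24
  (X=3, Z=0, Y=0) weight 1/24
  (X=3, Z=0, Y=1) weight 1/24
  (X=3, Z=0, Y=2) weight 1/24
Group by X:
  weight(X=0) = 1/8
  weight(X=3) = 1/8
Total weight = 1/8 + 1/8 = 1/4
P(X=0 | obs) = 1/8 / 1/4 = 1/2
P(X=3 | obs) = 1/8 / 1/4 = 1/2

P(X = 0 | obs) = 1/2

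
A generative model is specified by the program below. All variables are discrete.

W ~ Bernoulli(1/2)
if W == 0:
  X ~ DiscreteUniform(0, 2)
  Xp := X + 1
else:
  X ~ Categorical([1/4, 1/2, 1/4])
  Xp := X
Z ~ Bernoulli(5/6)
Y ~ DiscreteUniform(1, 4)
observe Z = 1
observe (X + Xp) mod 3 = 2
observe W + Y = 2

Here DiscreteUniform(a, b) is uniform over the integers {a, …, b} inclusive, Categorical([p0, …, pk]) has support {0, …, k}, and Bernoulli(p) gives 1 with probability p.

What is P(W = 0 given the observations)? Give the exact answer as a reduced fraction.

Enumerate traces; 2 have nonzero weight after conditioning:
  (W=0, X=2, Z=1, Y=2) weight 5/144
  (W=1, X=1, Z=1, Y=1) weight 5/96
Group by W:
  weight(W=0) = 5/144
  weight(W=1) = 5/96
Total weight = 5/144 + 5/96 = 25/288
P(W=0 | obs) = 5/144 / 25/288 = 2/5
P(W=1 | obs) = 5/96 / 25/288 = 3/5

P(W = 0 | obs) = 2/5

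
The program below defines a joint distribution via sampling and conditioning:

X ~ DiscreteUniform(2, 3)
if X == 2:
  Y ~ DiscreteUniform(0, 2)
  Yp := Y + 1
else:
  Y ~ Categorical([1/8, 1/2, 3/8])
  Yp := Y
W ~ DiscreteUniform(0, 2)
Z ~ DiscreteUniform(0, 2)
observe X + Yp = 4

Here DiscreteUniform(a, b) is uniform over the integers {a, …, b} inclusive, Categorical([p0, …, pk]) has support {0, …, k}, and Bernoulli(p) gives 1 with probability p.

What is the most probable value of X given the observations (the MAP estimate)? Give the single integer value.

argmax_v P(X = v | obs) = 3

Enumerate traces; 18 have nonzero weight after conditioning:
  (X=2, Y=1, W=0, Z=0) weight 1/54
  (X=2, Y=1, W=0, Z=1) weight 1/54
  (X=2, Y=1, W=0, Z=2) weight 1/54
  (X=2, Y=1, W=1, Z=0) weight 1/54
  (X=2, Y=1, W=1, Z=1) weight 1/54
  (X=2, Y=1, W=1, Z=2) weight 1/54
  (X=2, Y=1, W=2, Z=0) weight 1/54
  (X=2, Y=1, W=2, Z=1) weight 1/54
  (X=3, Y=1, W=0, Z=0) weight 1/36
  … 9 more
Group by X:
  weight(X=2) = 1/6
  weight(X=3) = 1/4
Total weight = 1/6 + 1/4 = 5/12
P(X=2 | obs) = 1/6 / 5/12 = 2/5
P(X=3 | obs) = 1/4 / 5/12 = 3/5
argmax = 3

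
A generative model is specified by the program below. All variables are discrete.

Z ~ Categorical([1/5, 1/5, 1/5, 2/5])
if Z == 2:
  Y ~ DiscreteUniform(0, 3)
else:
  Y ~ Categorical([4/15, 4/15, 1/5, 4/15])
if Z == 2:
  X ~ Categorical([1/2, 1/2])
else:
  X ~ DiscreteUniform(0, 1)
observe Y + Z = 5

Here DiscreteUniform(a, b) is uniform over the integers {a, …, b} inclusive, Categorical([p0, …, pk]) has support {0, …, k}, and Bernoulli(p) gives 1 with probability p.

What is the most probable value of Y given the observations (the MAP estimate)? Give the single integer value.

argmax_v P(Y = v | obs) = 2

Enumerate traces; 4 have nonzero weight after conditioning:
  (Z=2, Y=3, X=0) weight 1/40
  (Z=2, Y=3, X=1) weight 1/40
  (Z=3, Y=2, X=0) weight 1/25
  (Z=3, Y=2, X=1) weight 1/25
Group by Y:
  weight(Y=2) = 2/25
  weight(Y=3) = 1/20
Total weight = 2/25 + 1/20 = 13/100
P(Y=2 | obs) = 2/25 / 13/100 = 8/13
P(Y=3 | obs) = 1/20 / 13/100 = 5/13
argmax = 2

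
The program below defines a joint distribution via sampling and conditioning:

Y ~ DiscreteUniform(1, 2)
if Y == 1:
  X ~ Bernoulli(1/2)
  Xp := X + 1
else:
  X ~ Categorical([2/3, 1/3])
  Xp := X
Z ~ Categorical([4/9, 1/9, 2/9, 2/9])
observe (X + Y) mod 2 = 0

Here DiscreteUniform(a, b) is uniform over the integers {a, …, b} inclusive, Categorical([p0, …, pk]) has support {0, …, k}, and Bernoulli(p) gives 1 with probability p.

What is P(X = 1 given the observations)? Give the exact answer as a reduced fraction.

P(X = 1 | obs) = 3/7

Enumerate traces; 8 have nonzero weight after conditioning:
  (Y=1, X=1, Z=0) weight 1/9
  (Y=1, X=1, Z=1) weight 1/36
  (Y=1, X=1, Z=2) weight 1/18
  (Y=1, X=1, Z=3) weight 1/18
  (Y=2, X=0, Z=0) weight 4/27
  (Y=2, X=0, Z=1) weight 1/27
  (Y=2, X=0, Z=2) weight 2/27
  (Y=2, X=0, Z=3) weight 2/27
Group by X:
  weight(X=0) = 1/3
  weight(X=1) = 1/4
Total weight = 1/3 + 1/4 = 7/12
P(X=0 | obs) = 1/3 / 7/12 = 4/7
P(X=1 | obs) = 1/4 / 7/12 = 3/7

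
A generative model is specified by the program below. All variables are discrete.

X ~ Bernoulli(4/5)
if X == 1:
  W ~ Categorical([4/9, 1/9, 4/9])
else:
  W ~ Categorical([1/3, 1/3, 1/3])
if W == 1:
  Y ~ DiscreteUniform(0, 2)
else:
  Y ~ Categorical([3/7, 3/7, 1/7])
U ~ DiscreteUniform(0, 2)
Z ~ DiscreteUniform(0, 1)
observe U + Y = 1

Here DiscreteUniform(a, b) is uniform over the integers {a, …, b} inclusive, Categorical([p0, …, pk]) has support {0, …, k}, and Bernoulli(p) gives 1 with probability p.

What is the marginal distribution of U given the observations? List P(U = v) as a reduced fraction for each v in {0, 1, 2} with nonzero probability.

P(U=0) = 1/2, P(U=1) = 1/2

Enumerate traces; 24 have nonzero weight after conditioning:
  (X=0, W=0, Y=0, U=1, Z=0) weight 1/210
  (X=0, W=0, Y=0, U=1, Z=1) weight 1/210
  (X=0, W=0, Y=1, U=0, Z=0) weight 1/210
  (X=0, W=0, Y=1, U=0, Z=1) weight 1/210
  (X=0, W=1, Y=0, U=1, Z=0) weight 1/270
  (X=0, W=1, Y=0, U=1, Z=1) weight 1/270
  (X=0, W=1, Y=1, U=0, Z=0) weight 1/270
  (X=0, W=1, Y=1, U=0, Z=1) weight 1/270
  … 16 more
Group by U:
  weight(U=0) = 391/2835
  weight(U=1) = 391/2835
Total weight = 391/2835 + 391/2835 = 782/2835
P(U=0 | obs) = 391/2835 / 782/2835 = 1/2
P(U=1 | obs) = 391/2835 / 782/2835 = 1/2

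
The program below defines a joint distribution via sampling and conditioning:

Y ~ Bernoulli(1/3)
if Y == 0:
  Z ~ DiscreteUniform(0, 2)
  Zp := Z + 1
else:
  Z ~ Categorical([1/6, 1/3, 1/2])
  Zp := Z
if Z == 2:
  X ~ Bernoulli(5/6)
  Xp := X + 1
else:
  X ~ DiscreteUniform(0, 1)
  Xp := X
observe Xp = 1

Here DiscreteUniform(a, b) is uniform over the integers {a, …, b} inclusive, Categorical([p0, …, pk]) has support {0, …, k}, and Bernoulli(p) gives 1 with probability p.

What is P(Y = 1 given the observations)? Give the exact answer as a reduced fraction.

Enumerate traces; 6 have nonzero weight after conditioning:
  (Y=0, Z=0, X=1) weight 1/9
  (Y=0, Z=1, X=1) weight 1/9
  (Y=0, Z=2, X=0) weight 1/27
  (Y=1, Z=0, X=1) weight 1/36
  (Y=1, Z=1, X=1) weight 1/18
  (Y=1, Z=2, X=0) weight 1/36
Group by Y:
  weight(Y=0) = 7/27
  weight(Y=1) = 1/9
Total weight = 7/27 + 1/9 = 10/27
P(Y=0 | obs) = 7/27 / 10/27 = 7/10
P(Y=1 | obs) = 1/9 / 10/27 = 3/10

P(Y = 1 | obs) = 3/10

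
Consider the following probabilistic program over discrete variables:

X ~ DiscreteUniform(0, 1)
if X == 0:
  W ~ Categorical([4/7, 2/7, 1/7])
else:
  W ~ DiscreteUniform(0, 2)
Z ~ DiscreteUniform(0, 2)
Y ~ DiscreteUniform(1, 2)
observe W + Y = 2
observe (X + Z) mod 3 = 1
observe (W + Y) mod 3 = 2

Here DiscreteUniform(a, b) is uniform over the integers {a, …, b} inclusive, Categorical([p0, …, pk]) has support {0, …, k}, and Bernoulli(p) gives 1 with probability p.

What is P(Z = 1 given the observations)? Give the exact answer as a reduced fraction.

P(Z = 1 | obs) = 9/16

Enumerate traces; 4 have nonzero weight after conditioning:
  (X=0, W=0, Z=1, Y=2) weight 1/21
  (X=0, W=1, Z=1, Y=1) weight 1/42
  (X=1, W=0, Z=0, Y=2) weight 1/36
  (X=1, W=1, Z=0, Y=1) weight 1/36
Group by Z:
  weight(Z=0) = 1/18
  weight(Z=1) = 1/14
Total weight = 1/18 + 1/14 = 8/63
P(Z=0 | obs) = 1/18 / 8/63 = 7/16
P(Z=1 | obs) = 1/14 / 8/63 = 9/16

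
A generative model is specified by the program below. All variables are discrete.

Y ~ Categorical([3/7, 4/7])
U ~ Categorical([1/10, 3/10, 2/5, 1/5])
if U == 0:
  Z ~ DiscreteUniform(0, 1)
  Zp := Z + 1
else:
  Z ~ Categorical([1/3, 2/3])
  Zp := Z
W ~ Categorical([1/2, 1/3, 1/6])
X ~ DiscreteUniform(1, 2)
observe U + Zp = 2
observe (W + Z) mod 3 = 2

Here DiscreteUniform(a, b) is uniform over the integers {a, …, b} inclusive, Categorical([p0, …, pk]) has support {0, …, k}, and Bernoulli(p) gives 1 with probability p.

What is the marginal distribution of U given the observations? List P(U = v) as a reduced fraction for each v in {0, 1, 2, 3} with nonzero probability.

Enumerate traces; 12 have nonzero weight after conditioning:
  (Y=0, U=0, Z=1, W=1, X=1) weight 1/280
  (Y=0, U=0, Z=1, W=1, X=2) weight 1/280
  (Y=0, U=1, Z=1, W=1, X=1) weight 1/70
  (Y=0, U=1, Z=1, W=1, X=2) weight 1/70
  (Y=0, U=2, Z=0, W=2, X=1) weight 1/210
  (Y=0, U=2, Z=0, W=2, X=2) weight 1/210
  (Y=1, U=0, Z=1, W=1, X=1) weight 1/210
  (Y=1, U=0, Z=1, W=1, X=2) weight 1/210
  … 4 more
Group by U:
  weight(U=0) = 1/60
  weight(U=1) = 1/15
  weight(U=2) = 1/45
Total weight = 1/60 + 1/15 + 1/45 = 19/180
P(U=0 | obs) = 1/60 / 19/180 = 3/19
P(U=1 | obs) = 1/15 / 19/180 = 12/19
P(U=2 | obs) = 1/45 / 19/180 = 4/19

P(U=0) = 3/19, P(U=1) = 12/19, P(U=2) = 4/19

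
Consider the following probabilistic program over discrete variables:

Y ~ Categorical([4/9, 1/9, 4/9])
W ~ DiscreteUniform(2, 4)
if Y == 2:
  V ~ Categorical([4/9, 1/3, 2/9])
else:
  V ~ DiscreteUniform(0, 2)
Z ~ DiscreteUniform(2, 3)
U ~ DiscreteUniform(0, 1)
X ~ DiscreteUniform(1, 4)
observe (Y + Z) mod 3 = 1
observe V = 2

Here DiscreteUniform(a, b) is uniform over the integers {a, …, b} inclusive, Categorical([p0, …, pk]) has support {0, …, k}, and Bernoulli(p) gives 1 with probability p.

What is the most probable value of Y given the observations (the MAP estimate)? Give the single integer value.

Enumerate traces; 48 have nonzero weight after conditioning:
  (Y=1, W=2, V=2, Z=3, U=0, X=1) weight 1/1296
  (Y=1, W=2, V=2, Z=3, U=0, X=2) weight 1/1296
  (Y=1, W=2, V=2, Z=3, U=0, X=3) weight 1/1296
  (Y=1, W=2, V=2, Z=3, U=0, X=4) weight 1/1296
  (Y=1, W=2, V=2, Z=3, U=1, X=1) weight 1/1296
  (Y=1, W=2, V=2, Z=3, U=1, X=2) weight 1/1296
  (Y=1, W=2, V=2, Z=3, U=1, X=3) weight 1/1296
  (Y=1, W=2, V=2, Z=3, U=1, X=4) weight 1/1296
  (Y=2, W=2, V=2, Z=2, U=0, X=1) weight 1/486
  … 39 more
Group by Y:
  weight(Y=1) = 1/54
  weight(Y=2) = 4/81
Total weight = 1/54 + 4/81 = 11/162
P(Y=1 | obs) = 1/54 / 11/162 = 3/11
P(Y=2 | obs) = 4/81 / 11/162 = 8/11
argmax = 2

argmax_v P(Y = v | obs) = 2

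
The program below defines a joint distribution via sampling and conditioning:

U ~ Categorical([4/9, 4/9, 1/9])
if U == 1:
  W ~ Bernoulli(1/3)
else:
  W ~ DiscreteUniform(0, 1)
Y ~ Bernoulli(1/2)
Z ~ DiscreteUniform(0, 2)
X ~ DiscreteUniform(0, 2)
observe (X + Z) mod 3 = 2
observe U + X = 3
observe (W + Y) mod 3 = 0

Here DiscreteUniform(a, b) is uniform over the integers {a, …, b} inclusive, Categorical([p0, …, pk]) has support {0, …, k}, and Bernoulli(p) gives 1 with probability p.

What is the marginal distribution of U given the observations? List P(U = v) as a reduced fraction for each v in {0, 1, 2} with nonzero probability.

P(U=1) = 16/19, P(U=2) = 3/19

Enumerate traces; 2 have nonzero weight after conditioning:
  (U=1, W=0, Y=0, Z=0, X=2) weight 4/243
  (U=2, W=0, Y=0, Z=1, X=1) weight 1/324
Group by U:
  weight(U=1) = 4/243
  weight(U=2) = 1/324
Total weight = 4/243 + 1/324 = 19/972
P(U=1 | obs) = 4/243 / 19/972 = 16/19
P(U=2 | obs) = 1/324 / 19/972 = 3/19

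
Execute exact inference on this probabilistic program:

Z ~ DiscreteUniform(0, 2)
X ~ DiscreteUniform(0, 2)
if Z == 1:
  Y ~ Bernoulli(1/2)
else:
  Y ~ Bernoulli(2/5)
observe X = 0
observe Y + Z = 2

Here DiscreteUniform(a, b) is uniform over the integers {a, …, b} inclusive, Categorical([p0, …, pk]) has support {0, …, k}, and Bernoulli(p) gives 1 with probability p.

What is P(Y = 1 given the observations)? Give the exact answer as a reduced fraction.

P(Y = 1 | obs) = 5/11

Enumerate traces; 2 have nonzero weight after conditioning:
  (Z=1, X=0, Y=1) weight 1/18
  (Z=2, X=0, Y=0) weight 1/15
Group by Y:
  weight(Y=0) = 1/15
  weight(Y=1) = 1/18
Total weight = 1/15 + 1/18 = 11/90
P(Y=0 | obs) = 1/15 / 11/90 = 6/11
P(Y=1 | obs) = 1/18 / 11/90 = 5/11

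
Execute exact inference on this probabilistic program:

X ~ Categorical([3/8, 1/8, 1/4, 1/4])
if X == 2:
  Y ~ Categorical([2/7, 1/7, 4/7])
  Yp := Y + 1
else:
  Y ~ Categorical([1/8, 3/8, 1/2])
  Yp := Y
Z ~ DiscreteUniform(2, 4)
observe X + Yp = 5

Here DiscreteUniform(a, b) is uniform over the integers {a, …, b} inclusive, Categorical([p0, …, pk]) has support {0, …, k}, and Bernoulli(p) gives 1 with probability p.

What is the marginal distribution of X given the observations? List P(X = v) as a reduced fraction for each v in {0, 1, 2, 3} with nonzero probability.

P(X=2) = 8/15, P(X=3) = 7/15

Enumerate traces; 6 have nonzero weight after conditioning:
  (X=2, Y=2, Z=2) weight 1/21
  (X=2, Y=2, Z=3) weight 1/21
  (X=2, Y=2, Z=4) weight 1/21
  (X=3, Y=2, Z=2) weight 1/24
  (X=3, Y=2, Z=3) weight 1/24
  (X=3, Y=2, Z=4) weight 1/24
Group by X:
  weight(X=2) = 1/7
  weight(X=3) = 1/8
Total weight = 1/7 + 1/8 = 15/56
P(X=2 | obs) = 1/7 / 15/56 = 8/15
P(X=3 | obs) = 1/8 / 15/56 = 7/15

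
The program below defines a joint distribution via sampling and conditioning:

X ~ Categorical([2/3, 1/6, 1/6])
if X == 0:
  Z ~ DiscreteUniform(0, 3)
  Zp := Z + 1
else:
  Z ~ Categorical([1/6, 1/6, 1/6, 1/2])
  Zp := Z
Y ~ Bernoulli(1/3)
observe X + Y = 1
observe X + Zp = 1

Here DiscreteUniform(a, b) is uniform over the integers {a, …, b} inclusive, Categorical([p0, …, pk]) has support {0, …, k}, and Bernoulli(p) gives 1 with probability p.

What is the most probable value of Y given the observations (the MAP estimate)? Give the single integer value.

argmax_v P(Y = v | obs) = 1

Enumerate traces; 2 have nonzero weight after conditioning:
  (X=0, Z=0, Y=1) weight 1/18
  (X=1, Z=0, Y=0) weight 1/54
Group by Y:
  weight(Y=0) = 1/54
  weight(Y=1) = 1/18
Total weight = 1/54 + 1/18 = 2/27
P(Y=0 | obs) = 1/54 / 2/27 = 1/4
P(Y=1 | obs) = 1/18 / 2/27 = 3/4
argmax = 1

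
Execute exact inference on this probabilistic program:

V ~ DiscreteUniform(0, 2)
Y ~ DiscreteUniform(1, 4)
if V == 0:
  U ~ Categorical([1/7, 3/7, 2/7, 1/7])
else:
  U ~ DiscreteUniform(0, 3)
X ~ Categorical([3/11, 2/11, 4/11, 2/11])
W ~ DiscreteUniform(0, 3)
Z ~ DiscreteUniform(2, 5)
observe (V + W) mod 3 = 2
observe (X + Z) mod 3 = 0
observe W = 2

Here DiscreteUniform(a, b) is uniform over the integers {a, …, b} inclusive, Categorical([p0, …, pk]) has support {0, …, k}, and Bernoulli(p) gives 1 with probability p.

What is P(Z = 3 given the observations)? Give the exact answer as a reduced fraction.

P(Z = 3 | obs) = 5/13

Enumerate traces; 80 have nonzero weight after conditioning:
  (V=0, Y=1, U=0, X=0, W=2, Z=3) weight 1/4928
  (V=0, Y=1, U=0, X=1, W=2, Z=2) weight 1/7392
  (V=0, Y=1, U=0, X=1, W=2, Z=5) weight 1/7392
  (V=0, Y=1, U=0, X=2, W=2, Z=4) weight 1/3696
  (V=0, Y=1, U=0, X=3, W=2, Z=3) weight 1/7392
  (V=0, Y=1, U=1, X=0, W=2, Z=3) weight 3/4928
  (V=0, Y=1, U=1, X=1, W=2, Z=2) weight 1/2464
  (V=0, Y=1, U=1, X=1, W=2, Z=5) weight 1/2464
  … 72 more
Group by Z:
  weight(Z=2) = 1/264
  weight(Z=3) = 5/528
  weight(Z=4) = 1/132
  weight(Z=5) = 1/264
Total weight = 1/264 + 5/528 + 1/132 + 1/264 = 13/528
P(Z=2 | obs) = 1/264 / 13/528 = 2/13
P(Z=3 | obs) = 5/528 / 13/528 = 5/13
P(Z=4 | obs) = 1/132 / 13/528 = 4/13
P(Z=5 | obs) = 1/264 / 13/528 = 2/13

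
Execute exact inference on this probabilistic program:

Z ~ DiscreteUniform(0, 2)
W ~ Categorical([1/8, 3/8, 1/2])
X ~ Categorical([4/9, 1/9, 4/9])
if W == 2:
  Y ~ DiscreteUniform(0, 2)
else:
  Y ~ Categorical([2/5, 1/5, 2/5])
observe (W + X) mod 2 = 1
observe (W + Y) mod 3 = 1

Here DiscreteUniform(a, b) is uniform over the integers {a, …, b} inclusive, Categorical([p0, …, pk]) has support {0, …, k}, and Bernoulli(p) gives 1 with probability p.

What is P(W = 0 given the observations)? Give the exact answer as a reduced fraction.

P(W = 0 | obs) = 3/167

Enumerate traces; 12 have nonzero weight after conditioning:
  (Z=0, W=0, X=1, Y=1) weight 1/1080
  (Z=0, W=1, X=0, Y=0) weight 1/45
  (Z=0, W=1, X=2, Y=0) weight 1/45
  (Z=0, W=2, X=1, Y=2) weight 1/162
  (Z=1, W=0, X=1, Y=1) weight 1/1080
  (Z=1, W=1, X=0, Y=0) weight 1/45
  (Z=1, W=1, X=2, Y=0) weight 1/45
  (Z=1, W=2, X=1, Y=2) weight 1/162
  … 4 more
Group by W:
  weight(W=0) = 1/360
  weight(W=1) = 2/15
  weight(W=2) = 1/54
Total weight = 1/360 + 2/15 + 1/54 = 167/1080
P(W=0 | obs) = 1/360 / 167/1080 = 3/167
P(W=1 | obs) = 2/15 / 167/1080 = 144/167
P(W=2 | obs) = 1/54 / 167/1080 = 20/167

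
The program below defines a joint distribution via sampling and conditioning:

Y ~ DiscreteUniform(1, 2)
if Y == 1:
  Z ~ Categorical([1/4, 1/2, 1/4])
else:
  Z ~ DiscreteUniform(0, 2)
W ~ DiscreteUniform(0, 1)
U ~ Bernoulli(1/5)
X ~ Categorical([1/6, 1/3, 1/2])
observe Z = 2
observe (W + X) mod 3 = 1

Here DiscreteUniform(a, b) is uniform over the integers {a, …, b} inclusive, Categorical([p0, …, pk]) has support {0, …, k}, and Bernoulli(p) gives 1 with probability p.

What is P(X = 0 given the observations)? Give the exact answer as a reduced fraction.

P(X = 0 | obs) = 1/3

Enumerate traces; 8 have nonzero weight after conditioning:
  (Y=1, Z=2, W=0, U=0, X=1) weight 1/60
  (Y=1, Z=2, W=0, U=1, X=1) weight 1/240
  (Y=1, Z=2, W=1, U=0, X=0) weight 1/120
  (Y=1, Z=2, W=1, U=1, X=0) weight 1/480
  (Y=2, Z=2, W=0, U=0, X=1) weight 1/45
  (Y=2, Z=2, W=0, U=1, X=1) weight 1/180
  (Y=2, Z=2, W=1, U=0, X=0) weight 1/90
  (Y=2, Z=2, W=1, U=1, X=0) weight 1/360
Group by X:
  weight(X=0) = 7/288
  weight(X=1) = 7/144
Total weight = 7/288 + 7/144 = 7/96
P(X=0 | obs) = 7/288 / 7/96 = 1/3
P(X=1 | obs) = 7/144 / 7/96 = 2/3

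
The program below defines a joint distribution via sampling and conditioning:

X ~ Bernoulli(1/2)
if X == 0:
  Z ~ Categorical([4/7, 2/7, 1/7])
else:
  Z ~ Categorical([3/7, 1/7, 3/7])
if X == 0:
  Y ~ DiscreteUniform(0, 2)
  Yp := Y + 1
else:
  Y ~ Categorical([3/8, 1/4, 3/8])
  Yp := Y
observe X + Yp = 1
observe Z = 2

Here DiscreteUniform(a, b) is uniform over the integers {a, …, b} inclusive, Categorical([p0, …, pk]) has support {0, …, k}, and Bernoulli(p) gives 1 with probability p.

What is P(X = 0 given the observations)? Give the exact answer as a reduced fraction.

Enumerate traces; 2 have nonzero weight after conditioning:
  (X=0, Z=2, Y=0) weight 1/42
  (X=1, Z=2, Y=0) weight 9/112
Group by X:
  weight(X=0) = 1/42
  weight(X=1) = 9/112
Total weight = 1/42 + 9/112 = 5/48
P(X=0 | obs) = 1/42 / 5/48 = 8/35
P(X=1 | obs) = 9/112 / 5/48 = 27/35

P(X = 0 | obs) = 8/35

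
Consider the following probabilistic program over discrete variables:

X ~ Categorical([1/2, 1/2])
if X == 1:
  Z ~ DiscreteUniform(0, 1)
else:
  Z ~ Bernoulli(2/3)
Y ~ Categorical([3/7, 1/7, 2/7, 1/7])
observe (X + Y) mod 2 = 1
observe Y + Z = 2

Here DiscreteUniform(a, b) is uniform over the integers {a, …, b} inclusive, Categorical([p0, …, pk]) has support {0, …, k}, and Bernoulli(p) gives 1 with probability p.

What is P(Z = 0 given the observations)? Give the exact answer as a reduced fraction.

P(Z = 0 | obs) = 3/5

Enumerate traces; 2 have nonzero weight after conditioning:
  (X=0, Z=1, Y=1) weight 1/21
  (X=1, Z=0, Y=2) weight 1/14
Group by Z:
  weight(Z=0) = 1/14
  weight(Z=1) = 1/21
Total weight = 1/14 + 1/21 = 5/42
P(Z=0 | obs) = 1/14 / 5/42 = 3/5
P(Z=1 | obs) = 1/21 / 5/42 = 2/5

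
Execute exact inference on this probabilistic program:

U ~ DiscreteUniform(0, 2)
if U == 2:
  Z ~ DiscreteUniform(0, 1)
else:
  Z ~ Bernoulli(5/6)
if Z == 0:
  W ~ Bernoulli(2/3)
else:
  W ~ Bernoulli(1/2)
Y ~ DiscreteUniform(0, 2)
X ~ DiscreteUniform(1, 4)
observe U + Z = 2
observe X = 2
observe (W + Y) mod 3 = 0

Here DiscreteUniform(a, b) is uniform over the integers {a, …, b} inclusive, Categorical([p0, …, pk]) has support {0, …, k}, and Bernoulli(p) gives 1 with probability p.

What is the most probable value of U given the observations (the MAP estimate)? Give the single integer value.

argmax_v P(U = v | obs) = 1

Enumerate traces; 4 have nonzero weight after conditioning:
  (U=1, Z=1, W=0, Y=0, X=2) weight 5/432
  (U=1, Z=1, W=1, Y=2, X=2) weight 5/432
  (U=2, Z=0, W=0, Y=0, X=2) weight 1/216
  (U=2, Z=0, W=1, Y=2, X=2) weight 1/108
Group by U:
  weight(U=1) = 5/216
  weight(U=2) = 1/72
Total weight = 5/216 + 1/72 = 1/27
P(U=1 | obs) = 5/216 / 1/27 = 5/8
P(U=2 | obs) = 1/72 / 1/27 = 3/8
argmax = 1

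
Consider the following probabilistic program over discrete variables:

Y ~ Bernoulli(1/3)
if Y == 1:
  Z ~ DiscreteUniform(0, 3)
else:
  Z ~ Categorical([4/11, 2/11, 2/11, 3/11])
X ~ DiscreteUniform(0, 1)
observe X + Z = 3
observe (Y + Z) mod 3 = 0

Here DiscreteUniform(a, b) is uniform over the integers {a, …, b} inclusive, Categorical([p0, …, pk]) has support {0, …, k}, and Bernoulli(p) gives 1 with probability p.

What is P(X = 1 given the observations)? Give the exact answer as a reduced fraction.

P(X = 1 | obs) = 11/35

Enumerate traces; 2 have nonzero weight after conditioning:
  (Y=0, Z=3, X=0) weight 1/11
  (Y=1, Z=2, X=1) weight 1/24
Group by X:
  weight(X=0) = 1/11
  weight(X=1) = 1/24
Total weight = 1/11 + 1/24 = 35/264
P(X=0 | obs) = 1/11 / 35/264 = 24/35
P(X=1 | obs) = 1/24 / 35/264 = 11/35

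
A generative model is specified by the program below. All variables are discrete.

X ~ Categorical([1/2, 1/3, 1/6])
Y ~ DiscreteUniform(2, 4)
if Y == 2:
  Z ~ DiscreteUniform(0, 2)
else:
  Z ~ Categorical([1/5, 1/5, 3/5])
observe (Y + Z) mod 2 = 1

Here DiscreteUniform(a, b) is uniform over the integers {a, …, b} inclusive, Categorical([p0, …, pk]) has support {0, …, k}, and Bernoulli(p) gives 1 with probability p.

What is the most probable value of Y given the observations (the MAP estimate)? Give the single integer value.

argmax_v P(Y = v | obs) = 3

Enumerate traces; 12 have nonzero weight after conditioning:
  (X=0, Y=2, Z=1) weight 1/18
  (X=0, Y=3, Z=0) weight 1/30
  (X=0, Y=3, Z=2) weight 1/10
  (X=0, Y=4, Z=1) weight 1/30
  (X=1, Y=2, Z=1) weight 1/27
  (X=1, Y=3, Z=0) weight 1/45
  (X=1, Y=3, Z=2) weight 1/15
  (X=1, Y=4, Z=1) weight 1/45
  … 4 more
Group by Y:
  weight(Y=2) = 1/9
  weight(Y=3) = 4/15
  weight(Y=4) = 1/15
Total weight = 1/9 + 4/15 + 1/15 = 4/9
P(Y=2 | obs) = 1/9 / 4/9 = 1/4
P(Y=3 | obs) = 4/15 / 4/9 = 3/5
P(Y=4 | obs) = 1/15 / 4/9 = 3/20
argmax = 3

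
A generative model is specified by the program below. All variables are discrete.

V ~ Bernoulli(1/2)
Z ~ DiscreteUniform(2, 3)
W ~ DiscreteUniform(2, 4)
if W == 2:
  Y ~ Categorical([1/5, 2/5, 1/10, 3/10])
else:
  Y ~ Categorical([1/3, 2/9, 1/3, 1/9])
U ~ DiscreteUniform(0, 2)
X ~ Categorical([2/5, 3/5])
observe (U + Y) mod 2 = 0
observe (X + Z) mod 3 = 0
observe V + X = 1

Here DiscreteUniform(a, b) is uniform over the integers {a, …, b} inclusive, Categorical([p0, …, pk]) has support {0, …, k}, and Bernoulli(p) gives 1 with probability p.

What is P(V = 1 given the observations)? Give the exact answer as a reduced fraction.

Enumerate traces; 36 have nonzero weight after conditioning:
  (V=0, Z=2, W=2, Y=0, U=0, X=1) weight 1/300
  (V=0, Z=2, W=2, Y=0, U=2, X=1) weight 1/300
  (V=0, Z=2, W=2, Y=1, U=1, X=1) weight 1/150
  (V=0, Z=2, W=2, Y=2, U=0, X=1) weight 1/600
  (V=0, Z=2, W=2, Y=2, U=2, X=1) weight 1/600
  (V=0, Z=2, W=2, Y=3, U=1, X=1) weight 1/200
  (V=0, Z=2, W=3, Y=0, U=0, X=1) weight 1/180
  (V=0, Z=2, W=3, Y=0, U=2, X=1) weight 1/180
  (V=1, Z=3, W=2, Y=0, U=0, X=0) weight 1/450
  … 27 more
Group by V:
  weight(V=0) = 139/1800
  weight(V=1) = 139/2700
Total weight = 139/1800 + 139/2700 = 139/1080
P(V=0 | obs) = 139/1800 / 139/1080 = 3/5
P(V=1 | obs) = 139/2700 / 139/1080 = 2/5

P(V = 1 | obs) = 2/5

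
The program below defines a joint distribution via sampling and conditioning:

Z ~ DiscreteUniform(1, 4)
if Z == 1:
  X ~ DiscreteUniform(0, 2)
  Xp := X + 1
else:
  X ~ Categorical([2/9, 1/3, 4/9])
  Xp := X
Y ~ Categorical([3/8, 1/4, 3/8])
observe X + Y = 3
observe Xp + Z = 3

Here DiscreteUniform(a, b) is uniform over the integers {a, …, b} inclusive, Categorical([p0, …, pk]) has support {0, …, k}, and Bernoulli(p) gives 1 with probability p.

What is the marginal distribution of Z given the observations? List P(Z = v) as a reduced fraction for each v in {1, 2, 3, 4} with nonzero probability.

Enumerate traces; 2 have nonzero weight after conditioning:
  (Z=1, X=1, Y=2) weight 1/32
  (Z=2, X=1, Y=2) weight 1/32
Group by Z:
  weight(Z=1) = 1/32
  weight(Z=2) = 1/32
Total weight = 1/32 + 1/32 = 1/16
P(Z=1 | obs) = 1/32 / 1/16 = 1/2
P(Z=2 | obs) = 1/32 / 1/16 = 1/2

P(Z=1) = 1/2, P(Z=2) = 1/2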